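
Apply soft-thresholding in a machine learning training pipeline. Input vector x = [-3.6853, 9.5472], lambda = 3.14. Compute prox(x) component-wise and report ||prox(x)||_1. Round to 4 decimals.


Soft-thresholding with lambda = 3.14:
prox(-3.6853) = sign(-3.6853)*max(|-3.6853| - 3.14, 0) = -0.5453
prox(9.5472) = sign(9.5472)*max(|9.5472| - 3.14, 0) = 6.4072
prox(x) = [-0.5453, 6.4072]
||prox(x)||_1 = 0.5453 + 6.4072 = 6.9525


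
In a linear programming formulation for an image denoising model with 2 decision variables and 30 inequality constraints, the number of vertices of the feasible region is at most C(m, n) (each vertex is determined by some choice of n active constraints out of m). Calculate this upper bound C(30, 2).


Each vertex corresponds to some choice of n active constraints out of m, so the number of vertices is at most C(m, n) = m! / (n!(m-n)!).
m = 30, n = 2
Numerator: 30 * 29
Denominator: 2! = 2
C(30, 2) = 435


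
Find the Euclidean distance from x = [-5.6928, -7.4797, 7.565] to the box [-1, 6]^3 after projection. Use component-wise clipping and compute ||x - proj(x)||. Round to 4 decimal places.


Project each component onto [-1, 6].
clip(-5.6928) = -1.0, clip(-7.4797) = -1.0, clip(7.565) = 6.0
Projection = [-1.0, -1.0, 6.0]
Squared diffs: [22.0224, 41.9865, 2.4492]
Distance = sqrt(66.4581) = 8.1522


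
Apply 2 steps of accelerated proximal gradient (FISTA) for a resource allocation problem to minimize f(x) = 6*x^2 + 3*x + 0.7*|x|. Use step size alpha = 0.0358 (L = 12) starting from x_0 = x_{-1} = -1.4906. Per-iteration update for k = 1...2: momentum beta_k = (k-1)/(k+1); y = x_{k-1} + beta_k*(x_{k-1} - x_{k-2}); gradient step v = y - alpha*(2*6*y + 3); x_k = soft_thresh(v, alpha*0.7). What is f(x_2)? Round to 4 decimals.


FISTA on f(x) = 6*x^2 + 3*x + 0.7*|x|
L = 12, alpha = 0.0358
Iteration 1: beta = 0.0, y = -1.4906 + 0.0*(-1.4906 + 1.4906) = -1.4906
  grad(y) = -14.8872, v = y - alpha*grad = -0.9576
  prox(v) = soft_thresh(-0.9576, 0.0251) = -0.9326
Iteration 2: beta = 0.3333, y = -0.9326 + 0.3333*(-0.9326 + 1.4906) = -0.7466
  grad(y) = -5.9589, v = y - alpha*grad = -0.5332
  prox(v) = soft_thresh(-0.5332, 0.0251) = -0.5082
f(x_2) = 6*(-0.5082)^2 + 3*(-0.5082) + 0.7*|-0.5082| = 0.3807


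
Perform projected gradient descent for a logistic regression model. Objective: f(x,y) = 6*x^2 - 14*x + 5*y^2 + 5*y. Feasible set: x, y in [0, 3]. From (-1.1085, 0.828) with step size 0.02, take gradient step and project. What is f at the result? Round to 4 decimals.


Step 1: Compute gradient at (-1.1085, 0.828).
grad_x = 2*6*-1.1085 - 14 = -27.302
grad_y = 2*5*0.828 + 5 = 13.28
Step 2: Gradient step.
x_raw = -1.1085 - 0.02*-27.302 = -0.5625
y_raw = 0.828 - 0.02*13.28 = 0.5624
Step 3: Project onto [0, 3].
x_proj = clip(-0.5625) = 0.0
y_proj = clip(0.5624) = 0.5624
Step 4: Evaluate f.
f(0.0, 0.5624) = 4.3935


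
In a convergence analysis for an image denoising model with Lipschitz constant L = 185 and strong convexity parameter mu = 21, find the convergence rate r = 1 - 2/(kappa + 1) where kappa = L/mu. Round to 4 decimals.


Step 1: Compute the condition number.
kappa = L/mu = 185/21 = 8.8095
Step 2: Compute the convergence rate.
r = 1 - 2/(kappa + 1) = 1 - 2*mu/(L + mu) = (L - mu)/(L + mu) = 164/206 = 0.7961


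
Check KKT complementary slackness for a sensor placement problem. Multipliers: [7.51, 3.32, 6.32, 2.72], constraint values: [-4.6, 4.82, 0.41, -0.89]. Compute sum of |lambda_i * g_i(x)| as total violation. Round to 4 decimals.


KKT complementary slackness check:
lambda_1 * g_1 = 7.51 * -4.6 = -34.546
lambda_2 * g_2 = 3.32 * 4.82 = 16.0024
lambda_3 * g_3 = 6.32 * 0.41 = 2.5912
lambda_4 * g_4 = 2.72 * -0.89 = -2.4208
Total violation = 34.546 + 16.0024 + 2.5912 + 2.4208 = 55.5604


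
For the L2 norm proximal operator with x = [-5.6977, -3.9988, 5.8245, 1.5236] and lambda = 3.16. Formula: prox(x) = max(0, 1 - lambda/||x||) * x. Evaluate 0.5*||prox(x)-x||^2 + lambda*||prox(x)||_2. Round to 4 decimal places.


Step 1: Compute ||x||.
||x|| = 9.2033
Step 2: Compute scaling factor.
scale = max(0, 1 - 3.16/9.2033) = 0.6566
Step 3: prox(x) = [-3.7414, -2.6258, 3.8246, 1.0005]
||prox(x)|| = 6.0433
Step 4: Proximal objective.
0.5*||prox-x||^2 = 4.9928
lambda*||prox|| = 19.0968
Total = 24.0896


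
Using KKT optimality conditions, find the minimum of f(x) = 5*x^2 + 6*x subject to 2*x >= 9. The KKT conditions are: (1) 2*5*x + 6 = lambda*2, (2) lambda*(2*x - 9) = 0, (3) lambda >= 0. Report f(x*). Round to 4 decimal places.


Step 1: Try lambda = 0 (constraint inactive).
x_unc = -6/(2*5) = -0.6
Check: 2*-0.6 = -1.2 < 9 -- violated!
Step 2: Constraint must be active: 2*x = 9
x* = 9/2 = 4.5
lambda = (2*5*4.5 + 6)/2 = 25.5
Step 3: Compute optimal value.
f(x*) = 5*4.5^2 + 6*4.5 = 128.25


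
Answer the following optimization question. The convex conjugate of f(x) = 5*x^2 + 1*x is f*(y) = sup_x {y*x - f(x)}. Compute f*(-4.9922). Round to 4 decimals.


f*(y) = sup_x {y*x - a*x^2 - b*x} = sup_x {(y-b)*x - a*x^2}
FOC: (y - b) - 2a*x = 0 => x* = (y - b)/(2a)
x* = (-4.9922 - 1)/(2*5) = -0.5992
f*(-4.9922) = (y-b)^2/(4a) = (-4.9922 - 1)^2/(4*5)
= 35.9065/20 = 1.7953


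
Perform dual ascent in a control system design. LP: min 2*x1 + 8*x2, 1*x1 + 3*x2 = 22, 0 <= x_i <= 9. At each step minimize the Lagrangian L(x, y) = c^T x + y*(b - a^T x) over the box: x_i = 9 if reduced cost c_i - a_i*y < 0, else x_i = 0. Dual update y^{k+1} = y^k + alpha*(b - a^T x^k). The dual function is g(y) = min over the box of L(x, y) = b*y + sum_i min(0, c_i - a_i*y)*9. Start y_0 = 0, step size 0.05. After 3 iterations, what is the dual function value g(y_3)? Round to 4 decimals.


Dual ascent for LP: min 2*x1 + 8*x2, 1*x1 + 3*x2 = 22, 0 <= x_i <= 9
Step 1: y^k = 0.0, reduced costs: (2.0, 8.0)
  x^k = (0.0, 0.0), subgradient = b - a^T x = 22.0
  y^{k+1} = 0.0 + 0.05*22.0 = 1.1
Step 2: y^k = 1.1, reduced costs: (0.9, 4.7)
  x^k = (0.0, 0.0), subgradient = b - a^T x = 22.0
  y^{k+1} = 1.1 + 0.05*22.0 = 2.2
Step 3: y^k = 2.2, reduced costs: (-0.2, 1.4)
  x^k = (9.0, 0.0), subgradient = b - a^T x = 13.0
  y^{k+1} = 2.2 + 0.05*13.0 = 2.85
Dual objective at y_3 = 2.85: reduced costs (-0.85, -0.55), box minimizer x = (9.0, 9.0)
g(y_3) = b*y + (c1 - a1*y)*x1 + (c2 - a2*y)*x2 = 22*2.85 + (-0.85)*9.0 + (-0.55)*9.0 = 62.7 - 7.65 - 4.95 = 50.1


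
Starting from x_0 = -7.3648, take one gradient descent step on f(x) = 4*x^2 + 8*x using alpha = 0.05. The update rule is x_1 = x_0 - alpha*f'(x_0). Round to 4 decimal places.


We compute the gradient at x_0 and apply the update.
f'(x) = 8*x + 8
f'(-7.3648) = 8*-7.3648 + 8 = -50.9184
x_1 = -7.3648 - 0.05*-50.9184 = -4.8189


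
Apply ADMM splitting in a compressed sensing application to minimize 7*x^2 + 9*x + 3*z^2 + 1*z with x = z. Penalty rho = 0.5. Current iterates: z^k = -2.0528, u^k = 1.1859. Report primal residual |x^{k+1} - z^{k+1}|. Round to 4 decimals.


ADMM iteration with rho = 0.5, z^k = -2.0528, u^k = 1.1859
Step 1: x-update.
Minimize 7*x^2 + 9*x + (0.5/2)*(x + 2.0528 + 1.1859)^2
FOC: (2*7 + 0.5)*x = -9 + 0.5*(-2.0528 - 1.1859)
x^{k+1} = -0.7324
Step 2: z-update.
Minimize 3*z^2 + 1*z + (0.5/2)*(-0.7324 - z + 1.1859)^2
FOC: (2*3 + 0.5)*z = -1 + 0.5*(-0.7324 + 1.1859)
z^{k+1} = -0.119
Step 3: u-update.
u^{k+1} = 1.1859 - 0.7324 + 0.119 = 0.5725
Step 4: Primal residual = |-0.7324 + 0.119| = 0.6134


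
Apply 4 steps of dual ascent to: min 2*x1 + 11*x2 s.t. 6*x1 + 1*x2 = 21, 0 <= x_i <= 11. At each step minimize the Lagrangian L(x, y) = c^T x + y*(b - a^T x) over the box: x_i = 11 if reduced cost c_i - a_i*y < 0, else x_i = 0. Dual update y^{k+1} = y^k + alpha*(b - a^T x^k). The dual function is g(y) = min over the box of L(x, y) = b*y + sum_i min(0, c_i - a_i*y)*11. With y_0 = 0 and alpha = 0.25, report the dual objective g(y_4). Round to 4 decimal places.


Dual ascent for LP: min 2*x1 + 11*x2, 6*x1 + 1*x2 = 21, 0 <= x_i <= 11
Step 1: y^k = 0.0, reduced costs: (2.0, 11.0)
  x^k = (0.0, 0.0), subgradient = b - a^T x = 21.0
  y^{k+1} = 0.0 + 0.25*21.0 = 5.25
Step 2: y^k = 5.25, reduced costs: (-29.5, 5.75)
  x^k = (11.0, 0.0), subgradient = b - a^T x = -45.0
  y^{k+1} = 5.25 + 0.25*-45.0 = -6.0
Step 3: y^k = -6.0, reduced costs: (38.0, 17.0)
  x^k = (0.0, 0.0), subgradient = b - a^T x = 21.0
  y^{k+1} = -6.0 + 0.25*21.0 = -0.75
Step 4: y^k = -0.75, reduced costs: (6.5, 11.75)
  x^k = (0.0, 0.0), subgradient = b - a^T x = 21.0
  y^{k+1} = -0.75 + 0.25*21.0 = 4.5
Dual objective at y_4 = 4.5: reduced costs (-25.0, 6.5), box minimizer x = (11.0, 0.0)
g(y_4) = b*y + (c1 - a1*y)*x1 + (c2 - a2*y)*x2 = 21*4.5 + (-25.0)*11.0 + 6.5*0.0 = 94.5 - 275.0 + 0.0 = -180.5


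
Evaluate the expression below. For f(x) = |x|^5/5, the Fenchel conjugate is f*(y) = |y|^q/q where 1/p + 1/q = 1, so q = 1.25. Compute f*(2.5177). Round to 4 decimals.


The conjugate exponent q satisfies 1/p + 1/q = 1.
p = 5, so q = 5/(5 - 1) = 1.25
|y|^q = 2.5177^1.25 = 3.1714
f*(2.5177) = 3.1714 / 1.25 = 2.5371


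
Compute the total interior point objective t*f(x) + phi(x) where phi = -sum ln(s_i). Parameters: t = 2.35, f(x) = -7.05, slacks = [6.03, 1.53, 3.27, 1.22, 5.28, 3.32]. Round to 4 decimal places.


Step 1: Compute log-barrier.
ln values: [1.7967, 0.4253, 1.1848, 0.1989, 1.6639, 1.2]
phi = -(1.7967 + 0.4253 + 1.1848 + 0.1989 + 1.6639 + 1.2) = -6.4695
Step 2: Compute augmented objective.
t*f(x) = 2.35*-7.05 = -16.5675
Total = -16.5675 - 6.4695 = -23.037


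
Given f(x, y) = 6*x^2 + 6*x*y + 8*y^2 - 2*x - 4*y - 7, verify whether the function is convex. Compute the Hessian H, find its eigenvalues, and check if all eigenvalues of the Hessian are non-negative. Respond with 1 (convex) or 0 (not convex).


The Hessian of f(x,y) = 6*x^2 + 6*x*y + 8*y^2 - 2*x - 4*y - 7 is:
H = [[12, 6], [6, 16]]
Trace = 12 + 16 = 28
Determinant = 12*16 - (6)^2 = 156
Discriminant = (28)^2 - 4*156 = 160.0
Eigenvalues: lambda_1 = 7.6754, lambda_2 = 20.3246
The function is convex.

1


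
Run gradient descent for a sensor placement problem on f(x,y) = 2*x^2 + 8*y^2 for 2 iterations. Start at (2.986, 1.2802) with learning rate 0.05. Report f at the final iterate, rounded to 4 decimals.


Gradient descent on f(x,y) = 2*x^2 + 8*y^2.
Starting point: (2.986, 1.2802), alpha = 0.05
Step 1: grad_x = 2*2*2.986 = 11.944, grad_y = 2*8*1.2802 = 20.4832
  x_1 = 2.986 - 0.05*11.944 = 2.3888
  y_1 = 1.2802 - 0.05*20.4832 = 0.256
Step 2: grad_x = 2*2*2.3888 = 9.5552, grad_y = 2*8*0.256 = 4.0966
  x_2 = 2.3888 - 0.05*9.5552 = 1.911
  y_2 = 0.256 - 0.05*4.0966 = 0.0512
f(1.911, 0.0512) = 2*1.911^2 + 8*0.0512^2 = 7.3251


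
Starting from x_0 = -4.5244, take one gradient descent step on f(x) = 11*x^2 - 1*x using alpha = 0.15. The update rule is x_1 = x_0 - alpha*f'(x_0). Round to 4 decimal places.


We compute the gradient at x_0 and apply the update.
f'(x) = 22*x - 1
f'(-4.5244) = 22*-4.5244 - 1 = -100.5368
x_1 = -4.5244 - 0.15*-100.5368 = 10.5561


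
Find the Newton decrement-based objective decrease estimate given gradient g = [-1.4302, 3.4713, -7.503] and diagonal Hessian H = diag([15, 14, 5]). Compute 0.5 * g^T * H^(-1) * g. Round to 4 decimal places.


Step 1: H is diagonal, so H^(-1) * g = [-0.0953, 0.248, -1.5006].
Step 2: g^T H^(-1) g = sum_i g_i^2 / H_ii
  = (-1.4302)^2/15 + (3.4713)^2/14 + (-7.503)^2/5
  = 0.1364 + 0.8607 + 11.259 = 12.2561
Step 3: Objective decrease = 0.5 * g^T H^(-1) g = 6.128


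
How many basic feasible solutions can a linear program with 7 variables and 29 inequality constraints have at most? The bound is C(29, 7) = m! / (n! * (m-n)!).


Each vertex corresponds to some choice of n active constraints out of m, so the number of vertices is at most C(m, n) = m! / (n!(m-n)!).
m = 29, n = 7
Numerator: 29 * 28 * 27 * 26 * 25 * 24 * 23
Denominator: 7! = 5040
C(29, 7) = 1560780


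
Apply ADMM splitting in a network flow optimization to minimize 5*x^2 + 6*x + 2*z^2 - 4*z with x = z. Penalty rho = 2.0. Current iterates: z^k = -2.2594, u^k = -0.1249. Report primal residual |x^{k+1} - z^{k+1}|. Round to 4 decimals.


ADMM iteration with rho = 2.0, z^k = -2.2594, u^k = -0.1249
Step 1: x-update.
Minimize 5*x^2 + 6*x + (2.0/2)*(x + 2.2594 - 0.1249)^2
FOC: (2*5 + 2.0)*x = -6 + 2.0*(-2.2594 + 0.1249)
x^{k+1} = -0.8558
Step 2: z-update.
Minimize 2*z^2 - 4*z + (2.0/2)*(-0.8558 - z - 0.1249)^2
FOC: (2*2 + 2.0)*z = 4 + 2.0*(-0.8558 - 0.1249)
z^{k+1} = 0.3398
Step 3: u-update.
u^{k+1} = -0.1249 - 0.8558 - 0.3398 = -1.3204
Step 4: Primal residual = |-0.8558 - 0.3398| = 1.1955


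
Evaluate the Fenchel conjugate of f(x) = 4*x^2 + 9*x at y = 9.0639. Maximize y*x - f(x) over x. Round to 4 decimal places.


f*(y) = sup_x {y*x - a*x^2 - b*x} = sup_x {(y-b)*x - a*x^2}
FOC: (y - b) - 2a*x = 0 => x* = (y - b)/(2a)
x* = (9.0639 - 9)/(2*4) = 0.008
f*(9.0639) = (y-b)^2/(4a) = (9.0639 - 9)^2/(4*4)
= 0.0041/16 = 0.0003


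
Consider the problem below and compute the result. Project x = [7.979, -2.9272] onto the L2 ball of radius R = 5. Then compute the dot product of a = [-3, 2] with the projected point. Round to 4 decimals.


Step 1: Compute ||x|| (intermediates to 6 decimals).
||x|| = sqrt(7.979^2 + (-2.9272)^2) = 8.498996
Step 2: Project.
Since ||x|| > R, scale = R/||x|| = 5/8.498996 = 0.588305, proj(x) = scale * x
proj(x) = [4.694086, -1.722086]
Step 3: Dot product.
a^T * proj(x) = -3*4.694086 + 2*(-1.722086) = -17.5264


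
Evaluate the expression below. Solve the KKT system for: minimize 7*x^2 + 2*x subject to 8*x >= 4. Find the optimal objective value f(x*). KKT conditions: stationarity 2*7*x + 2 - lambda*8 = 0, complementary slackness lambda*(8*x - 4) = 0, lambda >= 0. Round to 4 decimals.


Step 1: Try lambda = 0 (constraint inactive).
x_unc = -2/(2*7) = -0.1429
Check: 8*-0.1429 = -1.1432 < 4 -- violated!
Step 2: Constraint must be active: 8*x = 4
x* = 4/8 = 0.5
lambda = (2*7*0.5 + 2)/8 = 1.125
Step 3: Compute optimal value.
f(x*) = 7*0.5^2 + 2*0.5 = 2.75


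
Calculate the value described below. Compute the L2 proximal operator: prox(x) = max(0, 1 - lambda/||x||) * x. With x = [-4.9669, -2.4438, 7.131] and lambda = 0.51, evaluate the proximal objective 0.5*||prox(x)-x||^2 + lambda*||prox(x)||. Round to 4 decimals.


Step 1: Compute ||x||.
||x|| = 9.0274
Step 2: Compute scaling factor.
scale = max(0, 1 - 0.51/9.0274) = 0.9435
Step 3: prox(x) = [-4.6863, -2.3057, 6.7281]
||prox(x)|| = 8.5174
Step 4: Proximal objective.
0.5*||prox-x||^2 = 0.1301
lambda*||prox|| = 4.3439
Total = 4.4739


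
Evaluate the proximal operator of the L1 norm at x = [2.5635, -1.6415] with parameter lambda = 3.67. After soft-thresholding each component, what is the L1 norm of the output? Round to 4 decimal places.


Soft-thresholding with lambda = 3.67:
prox(2.5635) = sign(2.5635)*max(|2.5635| - 3.67, 0) = 0.0
prox(-1.6415) = sign(-1.6415)*max(|-1.6415| - 3.67, 0) = 0.0
prox(x) = [0.0, 0.0]
||prox(x)||_1 = 0.0 + 0.0 = 0.0


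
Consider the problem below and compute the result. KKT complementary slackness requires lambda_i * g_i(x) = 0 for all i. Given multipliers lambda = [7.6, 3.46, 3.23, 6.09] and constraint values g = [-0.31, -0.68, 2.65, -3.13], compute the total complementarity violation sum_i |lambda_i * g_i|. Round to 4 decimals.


KKT complementary slackness check:
lambda_1 * g_1 = 7.6 * -0.31 = -2.356
lambda_2 * g_2 = 3.46 * -0.68 = -2.3528
lambda_3 * g_3 = 3.23 * 2.65 = 8.5595
lambda_4 * g_4 = 6.09 * -3.13 = -19.0617
Total violation = 2.356 + 2.3528 + 8.5595 + 19.0617 = 32.33


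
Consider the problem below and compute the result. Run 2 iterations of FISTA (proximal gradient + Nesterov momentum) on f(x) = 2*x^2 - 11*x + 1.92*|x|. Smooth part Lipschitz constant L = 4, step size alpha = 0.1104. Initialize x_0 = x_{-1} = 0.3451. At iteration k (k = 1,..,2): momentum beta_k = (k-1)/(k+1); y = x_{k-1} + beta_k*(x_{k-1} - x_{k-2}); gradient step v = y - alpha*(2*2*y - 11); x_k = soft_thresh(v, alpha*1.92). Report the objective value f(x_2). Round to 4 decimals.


FISTA on f(x) = 2*x^2 - 11*x + 1.92*|x|
L = 4, alpha = 0.1104
Iteration 1: beta = 0.0, y = 0.3451 + 0.0*(0.3451 - 0.3451) = 0.3451
  grad(y) = -9.6196, v = y - alpha*grad = 1.4071
  prox(v) = soft_thresh(1.4071, 0.212) = 1.1951
Iteration 2: beta = 0.3333, y = 1.1951 + 0.3333*(1.1951 - 0.3451) = 1.4785
  grad(y) = -5.0861, v = y - alpha*grad = 2.04
  prox(v) = soft_thresh(2.04, 0.212) = 1.828
f(x_2) = 2*1.828^2 - 11*1.828 + 1.92*|1.828| = -9.9151


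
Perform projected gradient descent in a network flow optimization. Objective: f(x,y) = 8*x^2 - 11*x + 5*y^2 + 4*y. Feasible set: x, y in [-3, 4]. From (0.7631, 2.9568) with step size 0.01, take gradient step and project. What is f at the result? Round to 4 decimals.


Step 1: Compute gradient at (0.7631, 2.9568).
grad_x = 2*8*0.7631 - 11 = 1.2096
grad_y = 2*5*2.9568 + 4 = 33.568
Step 2: Gradient step.
x_raw = 0.7631 - 0.01*1.2096 = 0.751
y_raw = 2.9568 - 0.01*33.568 = 2.6211
Step 3: Project onto [-3, 4].
x_proj = clip(0.751) = 0.751
y_proj = clip(2.6211) = 2.6211
Step 4: Evaluate f.
f(0.751, 2.6211) = 41.0868


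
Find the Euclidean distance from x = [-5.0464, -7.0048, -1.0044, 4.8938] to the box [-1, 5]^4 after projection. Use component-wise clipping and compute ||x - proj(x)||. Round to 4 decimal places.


Project each component onto [-1, 5].
clip(-5.0464) = -1.0, clip(-7.0048) = -1.0, clip(-1.0044) = -1.0, clip(4.8938) = 4.8938
Projection = [-1.0, -1.0, -1.0, 4.8938]
Squared diffs: [16.3734, 36.0576, 0.0, 0.0]
Distance = sqrt(52.431) = 7.2409


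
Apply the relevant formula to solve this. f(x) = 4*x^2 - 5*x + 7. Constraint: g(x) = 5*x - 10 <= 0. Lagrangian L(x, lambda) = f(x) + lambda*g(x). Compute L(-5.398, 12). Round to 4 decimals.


Step 1: Evaluate f(x).
f(-5.398) = 4*(-5.398)^2 - 5*(-5.398) + 7 = 150.5436
Step 2: Evaluate g(x).
g(-5.398) = 5*-5.398 - 10 = -36.99
Step 3: Compute Lagrangian.
L = 150.5436 + 12*-36.99 = -293.3364


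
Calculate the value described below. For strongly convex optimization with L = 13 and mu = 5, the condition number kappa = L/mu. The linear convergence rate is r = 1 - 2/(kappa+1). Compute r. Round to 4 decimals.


Step 1: Compute the condition number.
kappa = L/mu = 13/5 = 2.6
Step 2: Compute the convergence rate.
r = 1 - 2/(kappa + 1) = 1 - 2*mu/(L + mu) = (L - mu)/(L + mu) = 8/18 = 0.4444


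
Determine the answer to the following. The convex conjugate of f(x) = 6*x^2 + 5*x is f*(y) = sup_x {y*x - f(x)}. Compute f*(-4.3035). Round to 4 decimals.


f*(y) = sup_x {y*x - a*x^2 - b*x} = sup_x {(y-b)*x - a*x^2}
FOC: (y - b) - 2a*x = 0 => x* = (y - b)/(2a)
x* = (-4.3035 - 5)/(2*6) = -0.7753
f*(-4.3035) = (y-b)^2/(4a) = (-4.3035 - 5)^2/(4*6)
= 86.5551/24 = 3.6065


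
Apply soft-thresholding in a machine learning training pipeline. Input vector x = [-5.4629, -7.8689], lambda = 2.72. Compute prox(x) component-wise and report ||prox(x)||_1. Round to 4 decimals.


Soft-thresholding with lambda = 2.72:
prox(-5.4629) = sign(-5.4629)*max(|-5.4629| - 2.72, 0) = -2.7429
prox(-7.8689) = sign(-7.8689)*max(|-7.8689| - 2.72, 0) = -5.1489
prox(x) = [-2.7429, -5.1489]
||prox(x)||_1 = 2.7429 + 5.1489 = 7.8918


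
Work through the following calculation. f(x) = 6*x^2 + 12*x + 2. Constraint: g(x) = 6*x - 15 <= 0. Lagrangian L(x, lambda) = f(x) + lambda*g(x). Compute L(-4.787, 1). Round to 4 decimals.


Step 1: Evaluate f(x).
f(-4.787) = 6*(-4.787)^2 + 12*(-4.787) + 2 = 82.0482
Step 2: Evaluate g(x).
g(-4.787) = 6*-4.787 - 15 = -43.722
Step 3: Compute Lagrangian.
L = 82.0482 + 1*-43.722 = 38.3262


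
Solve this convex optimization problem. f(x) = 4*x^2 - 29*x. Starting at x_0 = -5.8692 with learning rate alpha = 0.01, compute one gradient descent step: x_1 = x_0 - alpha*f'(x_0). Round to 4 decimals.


We compute the gradient at x_0 and apply the update.
f'(x) = 8*x - 29
f'(-5.8692) = 8*-5.8692 - 29 = -75.9536
x_1 = -5.8692 - 0.01*-75.9536 = -5.1097


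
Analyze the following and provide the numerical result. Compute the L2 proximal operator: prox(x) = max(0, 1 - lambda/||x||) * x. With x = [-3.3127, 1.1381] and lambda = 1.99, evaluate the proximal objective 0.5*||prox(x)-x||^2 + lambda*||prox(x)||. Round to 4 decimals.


Step 1: Compute ||x||.
||x|| = 3.5027
Step 2: Compute scaling factor.
scale = max(0, 1 - 1.99/3.5027) = 0.4319
Step 3: prox(x) = [-1.4307, 0.4915]
||prox(x)|| = 1.5127
Step 4: Proximal objective.
0.5*||prox-x||^2 = 1.9801
lambda*||prox|| = 3.0103
Total = 4.9904


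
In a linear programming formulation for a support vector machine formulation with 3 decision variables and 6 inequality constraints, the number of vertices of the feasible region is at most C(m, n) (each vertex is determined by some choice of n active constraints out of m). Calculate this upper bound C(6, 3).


Each vertex corresponds to some choice of n active constraints out of m, so the number of vertices is at most C(m, n) = m! / (n!(m-n)!).
m = 6, n = 3
Numerator: 6 * 5 * 4
Denominator: 3! = 6
C(6, 3) = 20


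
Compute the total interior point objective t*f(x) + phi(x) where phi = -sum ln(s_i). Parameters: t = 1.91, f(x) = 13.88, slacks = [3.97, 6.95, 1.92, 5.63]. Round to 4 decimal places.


Step 1: Compute log-barrier.
ln values: [1.3788, 1.9387, 0.6523, 1.7281]
phi = -(1.3788 + 1.9387 + 0.6523 + 1.7281) = -5.6979
Step 2: Compute augmented objective.
t*f(x) = 1.91*13.88 = 26.5108
Total = 26.5108 - 5.6979 = 20.8129


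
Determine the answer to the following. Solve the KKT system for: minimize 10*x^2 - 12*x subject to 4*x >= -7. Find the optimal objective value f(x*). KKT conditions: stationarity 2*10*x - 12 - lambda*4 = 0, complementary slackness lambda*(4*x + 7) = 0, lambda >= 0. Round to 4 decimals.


Step 1: Try lambda = 0 (constraint inactive).
Stationarity: 2*10*x - 12 = 0
x* = 12/(2*10) = 0.6
Check constraint: 4*0.6 = 2.4 >= -7 -- satisfied.
Step 2: Compute optimal value.
f(x*) = 10*0.6^2 - 12*0.6 = -3.6


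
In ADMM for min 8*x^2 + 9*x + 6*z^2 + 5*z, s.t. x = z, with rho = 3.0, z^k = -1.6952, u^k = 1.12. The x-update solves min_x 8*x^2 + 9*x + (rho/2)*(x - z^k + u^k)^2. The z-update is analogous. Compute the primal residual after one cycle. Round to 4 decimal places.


ADMM iteration with rho = 3.0, z^k = -1.6952, u^k = 1.12
Step 1: x-update.
Minimize 8*x^2 + 9*x + (3.0/2)*(x + 1.6952 + 1.12)^2
FOC: (2*8 + 3.0)*x = -9 + 3.0*(-1.6952 - 1.12)
x^{k+1} = -0.9182
Step 2: z-update.
Minimize 6*z^2 + 5*z + (3.0/2)*(-0.9182 - z + 1.12)^2
FOC: (2*6 + 3.0)*z = -5 + 3.0*(-0.9182 + 1.12)
z^{k+1} = -0.293
Step 3: u-update.
u^{k+1} = 1.12 - 0.9182 + 0.293 = 0.4948
Step 4: Primal residual = |-0.9182 + 0.293| = 0.6252


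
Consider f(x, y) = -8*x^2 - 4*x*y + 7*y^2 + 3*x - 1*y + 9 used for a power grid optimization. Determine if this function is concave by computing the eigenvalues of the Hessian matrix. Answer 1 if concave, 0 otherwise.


The Hessian of f(x,y) = -8*x^2 - 4*x*y + 7*y^2 + 3*x - 1*y + 9 is:
H = [[-16, -4], [-4, 14]]
Trace = -16 + 14 = -2
Determinant = -16*14 - (-4)^2 = -240
Discriminant = (-2)^2 - 4*-240 = 964.0
Eigenvalues: lambda_1 = -16.5242, lambda_2 = 14.5242
The function is not concave.

0


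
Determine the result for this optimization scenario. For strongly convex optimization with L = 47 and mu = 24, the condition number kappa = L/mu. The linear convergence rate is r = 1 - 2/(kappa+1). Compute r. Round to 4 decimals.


Step 1: Compute the condition number.
kappa = L/mu = 47/24 = 1.9583
Step 2: Compute the convergence rate.
r = 1 - 2/(kappa + 1) = 1 - 2*mu/(L + mu) = (L - mu)/(L + mu) = 23/71 = 0.3239


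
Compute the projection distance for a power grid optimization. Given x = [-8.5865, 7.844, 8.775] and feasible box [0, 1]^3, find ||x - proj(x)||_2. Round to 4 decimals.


Project each component onto [0, 1].
clip(-8.5865) = 0.0, clip(7.844) = 1.0, clip(8.775) = 1.0
Projection = [0.0, 1.0, 1.0]
Squared diffs: [73.728, 46.8403, 60.4506]
Distance = sqrt(181.0189) = 13.4543


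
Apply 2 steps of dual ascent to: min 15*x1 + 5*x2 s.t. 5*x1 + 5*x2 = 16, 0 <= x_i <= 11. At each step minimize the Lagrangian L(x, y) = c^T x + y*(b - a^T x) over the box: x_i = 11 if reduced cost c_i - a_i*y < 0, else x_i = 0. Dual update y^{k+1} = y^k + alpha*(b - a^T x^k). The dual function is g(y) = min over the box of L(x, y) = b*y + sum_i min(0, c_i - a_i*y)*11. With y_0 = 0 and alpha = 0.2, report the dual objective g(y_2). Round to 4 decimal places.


Dual ascent for LP: min 15*x1 + 5*x2, 5*x1 + 5*x2 = 16, 0 <= x_i <= 11
Step 1: y^k = 0.0, reduced costs: (15.0, 5.0)
  x^k = (0.0, 0.0), subgradient = b - a^T x = 16.0
  y^{k+1} = 0.0 + 0.2*16.0 = 3.2
Step 2: y^k = 3.2, reduced costs: (-1.0, -11.0)
  x^k = (11.0, 11.0), subgradient = b - a^T x = -94.0
  y^{k+1} = 3.2 + 0.2*-94.0 = -15.6
Dual objective at y_2 = -15.6: reduced costs (93.0, 83.0), box minimizer x = (0.0, 0.0)
g(y_2) = b*y + (c1 - a1*y)*x1 + (c2 - a2*y)*x2 = 16*(-15.6) + 93.0*0.0 + 83.0*0.0 = -249.6 + 0.0 + 0.0 = -249.6


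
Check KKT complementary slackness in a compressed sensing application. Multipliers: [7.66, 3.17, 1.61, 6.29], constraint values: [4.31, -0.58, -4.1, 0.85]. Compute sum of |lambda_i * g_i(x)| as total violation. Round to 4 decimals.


KKT complementary slackness check:
lambda_1 * g_1 = 7.66 * 4.31 = 33.0146
lambda_2 * g_2 = 3.17 * -0.58 = -1.8386
lambda_3 * g_3 = 1.61 * -4.1 = -6.601
lambda_4 * g_4 = 6.29 * 0.85 = 5.3465
Total violation = 33.0146 + 1.8386 + 6.601 + 5.3465 = 46.8007


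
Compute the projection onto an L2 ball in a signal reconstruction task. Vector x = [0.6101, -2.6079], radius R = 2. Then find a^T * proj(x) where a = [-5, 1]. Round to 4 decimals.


Step 1: Compute ||x|| (intermediates to 6 decimals).
||x|| = sqrt(0.6101^2 + (-2.6079)^2) = 2.678314
Step 2: Project.
Since ||x|| > R, scale = R/||x|| = 2/2.678314 = 0.746738, proj(x) = scale * x
proj(x) = [0.455585, -1.947418]
Step 3: Dot product.
a^T * proj(x) = -5*0.455585 + 1*(-1.947418) = -4.2253


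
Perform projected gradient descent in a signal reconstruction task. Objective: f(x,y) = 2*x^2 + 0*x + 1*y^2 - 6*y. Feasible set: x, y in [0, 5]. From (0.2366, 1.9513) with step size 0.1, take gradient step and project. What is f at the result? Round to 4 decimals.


Step 1: Compute gradient at (0.2366, 1.9513).
grad_x = 2*2*0.2366 + 0 = 0.9464
grad_y = 2*1*1.9513 - 6 = -2.0974
Step 2: Gradient step.
x_raw = 0.2366 - 0.1*0.9464 = 0.142
y_raw = 1.9513 - 0.1*-2.0974 = 2.161
Step 3: Project onto [0, 5].
x_proj = clip(0.142) = 0.142
y_proj = clip(2.161) = 2.161
Step 4: Evaluate f.
f(0.142, 2.161) = -8.2558


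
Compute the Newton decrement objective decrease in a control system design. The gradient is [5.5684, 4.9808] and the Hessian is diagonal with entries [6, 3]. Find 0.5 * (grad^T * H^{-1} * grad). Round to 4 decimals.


Step 1: H is diagonal, so H^(-1) * g = [0.9281, 1.6603].
Step 2: g^T H^(-1) g = sum_i g_i^2 / H_ii
  = (5.5684)^2/6 + (4.9808)^2/3
  = 5.1678 + 8.2695 = 13.4373
Step 3: Objective decrease = 0.5 * g^T H^(-1) g = 6.7187


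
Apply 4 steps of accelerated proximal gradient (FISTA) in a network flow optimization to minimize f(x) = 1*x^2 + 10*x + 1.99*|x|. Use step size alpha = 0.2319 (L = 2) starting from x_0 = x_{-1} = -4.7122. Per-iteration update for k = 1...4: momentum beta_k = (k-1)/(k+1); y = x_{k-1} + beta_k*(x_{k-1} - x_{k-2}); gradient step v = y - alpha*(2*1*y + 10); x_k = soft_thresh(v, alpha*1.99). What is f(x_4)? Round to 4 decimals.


FISTA on f(x) = 1*x^2 + 10*x + 1.99*|x|
L = 2, alpha = 0.2319
Iteration 1: beta = 0.0, y = -4.7122 + 0.0*(-4.7122 + 4.7122) = -4.7122
  grad(y) = 0.5756, v = y - alpha*grad = -4.8457
  prox(v) = soft_thresh(-4.8457, 0.4615) = -4.3842
Iteration 2: beta = 0.3333, y = -4.3842 + 0.3333*(-4.3842 + 4.7122) = -4.2749
  grad(y) = 1.4503, v = y - alpha*grad = -4.6112
  prox(v) = soft_thresh(-4.6112, 0.4615) = -4.1497
Iteration 3: beta = 0.5, y = -4.1497 + 0.5*(-4.1497 + 4.3842) = -4.0325
  grad(y) = 1.9351, v = y - alpha*grad = -4.4812
  prox(v) = soft_thresh(-4.4812, 0.4615) = -4.0197
Iteration 4: beta = 0.6, y = -4.0197 + 0.6*(-4.0197 + 4.1497) = -3.9417
  grad(y) = 2.1165, v = y - alpha*grad = -4.4326
  prox(v) = soft_thresh(-4.4326, 0.4615) = -3.9711
f(x_4) = 1*(-3.9711)^2 + 10*(-3.9711) + 1.99*|-3.9711| = -16.0389


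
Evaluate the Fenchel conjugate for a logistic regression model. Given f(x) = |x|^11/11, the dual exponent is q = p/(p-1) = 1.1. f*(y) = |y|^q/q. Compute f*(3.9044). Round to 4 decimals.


The conjugate exponent q satisfies 1/p + 1/q = 1.
p = 11, so q = 11/(11 - 1) = 1.1
|y|^q = 3.9044^1.1 = 4.4741
f*(3.9044) = 4.4741 / 1.1 = 4.0674


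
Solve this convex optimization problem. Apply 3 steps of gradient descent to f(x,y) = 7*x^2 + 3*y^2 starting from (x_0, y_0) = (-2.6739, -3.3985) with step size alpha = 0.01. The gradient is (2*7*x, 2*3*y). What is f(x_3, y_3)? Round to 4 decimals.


Gradient descent on f(x,y) = 7*x^2 + 3*y^2.
Starting point: (-2.6739, -3.3985), alpha = 0.01
Step 1: grad_x = 2*7*-2.6739 = -37.4346, grad_y = 2*3*-3.3985 = -20.391
  x_1 = -2.6739 - 0.01*-37.4346 = -2.2996
  y_1 = -3.3985 - 0.01*-20.391 = -3.1946
Step 2: grad_x = 2*7*-2.2996 = -32.1938, grad_y = 2*3*-3.1946 = -19.1675
  x_2 = -2.2996 - 0.01*-32.1938 = -1.9776
  y_2 = -3.1946 - 0.01*-19.1675 = -3.0029
Step 3: grad_x = 2*7*-1.9776 = -27.6866, grad_y = 2*3*-3.0029 = -18.0175
  x_3 = -1.9776 - 0.01*-27.6866 = -1.7008
  y_3 = -3.0029 - 0.01*-18.0175 = -2.8227
f(-1.7008, -2.8227) = 7*(-1.7008)^2 + 3*(-2.8227)^2 = 44.1514


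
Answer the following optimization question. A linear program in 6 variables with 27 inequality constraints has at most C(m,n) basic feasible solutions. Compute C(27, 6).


Each vertex corresponds to some choice of n active constraints out of m, so the number of vertices is at most C(m, n) = m! / (n!(m-n)!).
m = 27, n = 6
Numerator: 27 * 26 * 25 * 24 * 23 * 22
Denominator: 6! = 720
C(27, 6) = 296010


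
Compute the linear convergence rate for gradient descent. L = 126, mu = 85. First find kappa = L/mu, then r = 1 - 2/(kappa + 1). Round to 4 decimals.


Step 1: Compute the condition number.
kappa = L/mu = 126/85 = 1.4824
Step 2: Compute the convergence rate.
r = 1 - 2/(kappa + 1) = 1 - 2*mu/(L + mu) = (L - mu)/(L + mu) = 41/211 = 0.1943


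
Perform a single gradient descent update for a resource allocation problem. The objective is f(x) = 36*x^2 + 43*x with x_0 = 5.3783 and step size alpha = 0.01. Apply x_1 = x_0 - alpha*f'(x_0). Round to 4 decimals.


We compute the gradient at x_0 and apply the update.
f'(x) = 72*x + 43
f'(5.3783) = 72*5.3783 + 43 = 430.2376
x_1 = 5.3783 - 0.01*430.2376 = 1.0759


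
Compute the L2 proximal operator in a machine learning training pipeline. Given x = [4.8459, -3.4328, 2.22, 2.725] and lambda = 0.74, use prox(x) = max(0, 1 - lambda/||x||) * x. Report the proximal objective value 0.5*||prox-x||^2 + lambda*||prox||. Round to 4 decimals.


Step 1: Compute ||x||.
||x|| = 6.9008
Step 2: Compute scaling factor.
scale = max(0, 1 - 0.74/6.9008) = 0.8928
Step 3: prox(x) = [4.3263, -3.0647, 1.9819, 2.4328]
||prox(x)|| = 6.1608
Step 4: Proximal objective.
0.5*||prox-x||^2 = 0.2738
lambda*||prox|| = 4.559
Total = 4.8328


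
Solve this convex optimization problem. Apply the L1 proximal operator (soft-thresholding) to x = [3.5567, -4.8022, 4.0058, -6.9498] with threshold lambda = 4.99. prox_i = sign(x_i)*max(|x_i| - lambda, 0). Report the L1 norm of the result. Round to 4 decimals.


Soft-thresholding with lambda = 4.99:
prox(3.5567) = sign(3.5567)*max(|3.5567| - 4.99, 0) = 0.0
prox(-4.8022) = sign(-4.8022)*max(|-4.8022| - 4.99, 0) = 0.0
prox(4.0058) = sign(4.0058)*max(|4.0058| - 4.99, 0) = 0.0
prox(-6.9498) = sign(-6.9498)*max(|-6.9498| - 4.99, 0) = -1.9598
prox(x) = [0.0, 0.0, 0.0, -1.9598]
||prox(x)||_1 = 0.0 + 0.0 + 0.0 + 1.9598 = 1.9598


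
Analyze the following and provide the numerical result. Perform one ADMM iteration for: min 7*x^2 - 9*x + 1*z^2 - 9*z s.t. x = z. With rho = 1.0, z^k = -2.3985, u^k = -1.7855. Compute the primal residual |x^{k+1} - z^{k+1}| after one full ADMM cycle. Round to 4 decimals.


ADMM iteration with rho = 1.0, z^k = -2.3985, u^k = -1.7855
Step 1: x-update.
Minimize 7*x^2 - 9*x + (1.0/2)*(x + 2.3985 - 1.7855)^2
FOC: (2*7 + 1.0)*x = 9 + 1.0*(-2.3985 + 1.7855)
x^{k+1} = 0.5591
Step 2: z-update.
Minimize 1*z^2 - 9*z + (1.0/2)*(0.5591 - z - 1.7855)^2
FOC: (2*1 + 1.0)*z = 9 + 1.0*(0.5591 - 1.7855)
z^{k+1} = 2.5912
Step 3: u-update.
u^{k+1} = -1.7855 + 0.5591 - 2.5912 = -3.8176
Step 4: Primal residual = |0.5591 - 2.5912| = 2.0321


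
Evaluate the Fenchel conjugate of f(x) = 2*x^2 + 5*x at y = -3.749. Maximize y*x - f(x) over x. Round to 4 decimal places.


f*(y) = sup_x {y*x - a*x^2 - b*x} = sup_x {(y-b)*x - a*x^2}
FOC: (y - b) - 2a*x = 0 => x* = (y - b)/(2a)
x* = (-3.749 - 5)/(2*2) = -2.1873
f*(-3.749) = (y-b)^2/(4a) = (-3.749 - 5)^2/(4*2)
= 76.545/8 = 9.5681


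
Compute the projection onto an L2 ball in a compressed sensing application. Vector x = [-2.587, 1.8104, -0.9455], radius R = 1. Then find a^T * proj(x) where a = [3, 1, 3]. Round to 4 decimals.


Step 1: Compute ||x|| (intermediates to 6 decimals).
||x|| = sqrt((-2.587)^2 + 1.8104^2 + (-0.9455)^2) = 3.296072
Step 2: Project.
Since ||x|| > R, scale = R/||x|| = 1/3.296072 = 0.303391, proj(x) = scale * x
proj(x) = [-0.784873, 0.549259, -0.286856]
Step 3: Dot product.
a^T * proj(x) = 3*(-0.784873) + 1*0.549259 + 3*(-0.286856) = -2.6659


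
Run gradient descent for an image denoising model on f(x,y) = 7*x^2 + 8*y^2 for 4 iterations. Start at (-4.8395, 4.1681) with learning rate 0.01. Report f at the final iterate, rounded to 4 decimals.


Gradient descent on f(x,y) = 7*x^2 + 8*y^2.
Starting point: (-4.8395, 4.1681), alpha = 0.01
Step 1: grad_x = 2*7*-4.8395 = -67.753, grad_y = 2*8*4.1681 = 66.6896
  x_1 = -4.8395 - 0.01*-67.753 = -4.162
  y_1 = 4.1681 - 0.01*66.6896 = 3.5012
Step 2: grad_x = 2*7*-4.162 = -58.2676, grad_y = 2*8*3.5012 = 56.0193
  x_2 = -4.162 - 0.01*-58.2676 = -3.5793
  y_2 = 3.5012 - 0.01*56.0193 = 2.941
Step 3: grad_x = 2*7*-3.5793 = -50.1101, grad_y = 2*8*2.941 = 47.0562
  x_3 = -3.5793 - 0.01*-50.1101 = -3.0782
  y_3 = 2.941 - 0.01*47.0562 = 2.4704
Step 4: grad_x = 2*7*-3.0782 = -43.0947, grad_y = 2*8*2.4704 = 39.5272
  x_4 = -3.0782 - 0.01*-43.0947 = -2.6472
  y_4 = 2.4704 - 0.01*39.5272 = 2.0752
f(-2.6472, 2.0752) = 7*(-2.6472)^2 + 8*2.0752^2 = 83.5063


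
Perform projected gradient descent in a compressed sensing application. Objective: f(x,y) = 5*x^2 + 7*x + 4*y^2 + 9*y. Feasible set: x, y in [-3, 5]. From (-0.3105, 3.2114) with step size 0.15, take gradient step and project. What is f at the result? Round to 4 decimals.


Step 1: Compute gradient at (-0.3105, 3.2114).
grad_x = 2*5*-0.3105 + 7 = 3.895
grad_y = 2*4*3.2114 + 9 = 34.6912
Step 2: Gradient step.
x_raw = -0.3105 - 0.15*3.895 = -0.8948
y_raw = 3.2114 - 0.15*34.6912 = -1.9923
Step 3: Project onto [-3, 5].
x_proj = clip(-0.8948) = -0.8948
y_proj = clip(-1.9923) = -1.9923
Step 4: Evaluate f.
f(-0.8948, -1.9923) = -4.3142


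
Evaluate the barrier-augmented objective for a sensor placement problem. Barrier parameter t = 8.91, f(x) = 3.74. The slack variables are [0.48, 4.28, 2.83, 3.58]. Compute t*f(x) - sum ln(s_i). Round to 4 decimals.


Step 1: Compute log-barrier.
ln values: [-0.734, 1.454, 1.0403, 1.2754]
phi = -(-0.734 + 1.454 + 1.0403 + 1.2754) = -3.0356
Step 2: Compute augmented objective.
t*f(x) = 8.91*3.74 = 33.3234
Total = 33.3234 - 3.0356 = 30.2878


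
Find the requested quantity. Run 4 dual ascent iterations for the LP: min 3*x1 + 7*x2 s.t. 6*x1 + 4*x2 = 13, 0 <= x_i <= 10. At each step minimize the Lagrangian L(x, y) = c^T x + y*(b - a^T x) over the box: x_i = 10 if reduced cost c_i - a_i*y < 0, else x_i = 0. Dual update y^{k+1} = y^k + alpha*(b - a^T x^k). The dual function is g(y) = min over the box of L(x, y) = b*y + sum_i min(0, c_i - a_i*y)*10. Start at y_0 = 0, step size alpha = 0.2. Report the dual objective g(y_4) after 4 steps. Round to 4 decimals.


Dual ascent for LP: min 3*x1 + 7*x2, 6*x1 + 4*x2 = 13, 0 <= x_i <= 10
Step 1: y^k = 0.0, reduced costs: (3.0, 7.0)
  x^k = (0.0, 0.0), subgradient = b - a^T x = 13.0
  y^{k+1} = 0.0 + 0.2*13.0 = 2.6
Step 2: y^k = 2.6, reduced costs: (-12.6, -3.4)
  x^k = (10.0, 10.0), subgradient = b - a^T x = -87.0
  y^{k+1} = 2.6 + 0.2*-87.0 = -14.8
Step 3: y^k = -14.8, reduced costs: (91.8, 66.2)
  x^k = (0.0, 0.0), subgradient = b - a^T x = 13.0
  y^{k+1} = -14.8 + 0.2*13.0 = -12.2
Step 4: y^k = -12.2, reduced costs: (76.2, 55.8)
  x^k = (0.0, 0.0), subgradient = b - a^T x = 13.0
  y^{k+1} = -12.2 + 0.2*13.0 = -9.6
Dual objective at y_4 = -9.6: reduced costs (60.6, 45.4), box minimizer x = (0.0, 0.0)
g(y_4) = b*y + (c1 - a1*y)*x1 + (c2 - a2*y)*x2 = 13*(-9.6) + 60.6*0.0 + 45.4*0.0 = -124.8 + 0.0 + 0.0 = -124.8


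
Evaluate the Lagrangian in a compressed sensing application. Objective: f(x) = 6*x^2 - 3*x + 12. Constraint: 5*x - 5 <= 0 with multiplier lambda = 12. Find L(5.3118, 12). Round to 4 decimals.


Step 1: Evaluate f(x).
f(5.3118) = 6*5.3118^2 - 3*5.3118 + 12 = 165.3559
Step 2: Evaluate g(x).
g(5.3118) = 5*5.3118 - 5 = 21.559
Step 3: Compute Lagrangian.
L = 165.3559 + 12*21.559 = 424.0639


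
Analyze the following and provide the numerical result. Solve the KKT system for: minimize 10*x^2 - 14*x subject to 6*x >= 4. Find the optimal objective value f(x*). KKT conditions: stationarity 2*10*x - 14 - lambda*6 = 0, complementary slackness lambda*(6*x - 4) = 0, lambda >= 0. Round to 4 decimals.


Step 1: Try lambda = 0 (constraint inactive).
Stationarity: 2*10*x - 14 = 0
x* = 14/(2*10) = 0.7
Check constraint: 6*0.7 = 4.2 >= 4 -- satisfied.
Step 2: Compute optimal value.
f(x*) = 10*0.7^2 - 14*0.7 = -4.9


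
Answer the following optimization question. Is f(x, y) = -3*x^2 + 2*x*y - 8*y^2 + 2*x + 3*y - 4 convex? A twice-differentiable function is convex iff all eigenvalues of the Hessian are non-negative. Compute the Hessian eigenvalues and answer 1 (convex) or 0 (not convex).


The Hessian of f(x,y) = -3*x^2 + 2*x*y - 8*y^2 + 2*x + 3*y - 4 is:
H = [[-6, 2], [2, -16]]
Trace = -6 - 16 = -22
Determinant = -6*-16 - (2)^2 = 92
Discriminant = (-22)^2 - 4*92 = 116.0
Eigenvalues: lambda_1 = -16.3852, lambda_2 = -5.6148
The function is not convex.

0


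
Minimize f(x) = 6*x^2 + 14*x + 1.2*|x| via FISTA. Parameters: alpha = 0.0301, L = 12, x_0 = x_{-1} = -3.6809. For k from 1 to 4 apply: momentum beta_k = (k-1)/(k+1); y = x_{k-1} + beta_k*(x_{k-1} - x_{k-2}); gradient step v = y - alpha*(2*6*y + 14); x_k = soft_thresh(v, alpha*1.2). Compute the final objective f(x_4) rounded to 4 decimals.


FISTA on f(x) = 6*x^2 + 14*x + 1.2*|x|
L = 12, alpha = 0.0301
Iteration 1: beta = 0.0, y = -3.6809 + 0.0*(-3.6809 + 3.6809) = -3.6809
  grad(y) = -30.1708, v = y - alpha*grad = -2.7728
  prox(v) = soft_thresh(-2.7728, 0.0361) = -2.7366
Iteration 2: beta = 0.3333, y = -2.7366 + 0.3333*(-2.7366 + 3.6809) = -2.4219
  grad(y) = -15.0626, v = y - alpha*grad = -1.9685
  prox(v) = soft_thresh(-1.9685, 0.0361) = -1.9324
Iteration 3: beta = 0.5, y = -1.9324 + 0.5*(-1.9324 + 2.7366) = -1.5303
  grad(y) = -4.363, v = y - alpha*grad = -1.3989
  prox(v) = soft_thresh(-1.3989, 0.0361) = -1.3628
Iteration 4: beta = 0.6, y = -1.3628 + 0.6*(-1.3628 + 1.9324) = -1.0211
  grad(y) = 1.7473, v = y - alpha*grad = -1.0737
  prox(v) = soft_thresh(-1.0737, 0.0361) = -1.0375
f(x_4) = 6*(-1.0375)^2 + 14*(-1.0375) + 1.2*|-1.0375| = -6.8216


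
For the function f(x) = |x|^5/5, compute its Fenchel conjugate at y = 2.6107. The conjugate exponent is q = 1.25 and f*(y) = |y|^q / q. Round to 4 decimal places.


The conjugate exponent q satisfies 1/p + 1/q = 1.
p = 5, so q = 5/(5 - 1) = 1.25
|y|^q = 2.6107^1.25 = 3.3185
f*(2.6107) = 3.3185 / 1.25 = 2.6548


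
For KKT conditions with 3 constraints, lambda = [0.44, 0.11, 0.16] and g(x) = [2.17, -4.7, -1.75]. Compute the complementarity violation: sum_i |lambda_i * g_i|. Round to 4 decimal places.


KKT complementary slackness check:
lambda_1 * g_1 = 0.44 * 2.17 = 0.9548
lambda_2 * g_2 = 0.11 * -4.7 = -0.517
lambda_3 * g_3 = 0.16 * -1.75 = -0.28
Total violation = 0.9548 + 0.517 + 0.28 = 1.7518


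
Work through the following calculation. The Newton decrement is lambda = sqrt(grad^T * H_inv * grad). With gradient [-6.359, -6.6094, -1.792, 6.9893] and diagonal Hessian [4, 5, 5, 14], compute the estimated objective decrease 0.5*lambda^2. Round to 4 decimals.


Step 1: H is diagonal, so H^(-1) * g = [-1.5898, -1.3219, -0.3584, 0.4992].
Step 2: g^T H^(-1) g = sum_i g_i^2 / H_ii
  = (-6.359)^2/4 + (-6.6094)^2/5 + (-1.792)^2/5 + (6.9893)^2/14
  = 10.1092 + 8.7368 + 0.6423 + 3.4893 = 22.9776
Step 3: Objective decrease = 0.5 * g^T H^(-1) g = 11.4888
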